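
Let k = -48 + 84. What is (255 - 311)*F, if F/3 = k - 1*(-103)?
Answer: -23352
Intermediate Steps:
k = 36
F = 417 (F = 3*(36 - 1*(-103)) = 3*(36 + 103) = 3*139 = 417)
(255 - 311)*F = (255 - 311)*417 = -56*417 = -23352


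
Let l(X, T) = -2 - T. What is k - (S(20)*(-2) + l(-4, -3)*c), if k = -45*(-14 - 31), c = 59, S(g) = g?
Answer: 2006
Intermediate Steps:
k = 2025 (k = -45*(-45) = 2025)
k - (S(20)*(-2) + l(-4, -3)*c) = 2025 - (20*(-2) + (-2 - 1*(-3))*59) = 2025 - (-40 + (-2 + 3)*59) = 2025 - (-40 + 1*59) = 2025 - (-40 + 59) = 2025 - 1*19 = 2025 - 19 = 2006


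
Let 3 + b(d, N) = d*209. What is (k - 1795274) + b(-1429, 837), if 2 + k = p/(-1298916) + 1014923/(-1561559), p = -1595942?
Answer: -2123604229688031625/1014166985022 ≈ -2.0939e+6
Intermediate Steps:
k = -1441405034989/1014166985022 (k = -2 + (-1595942/(-1298916) + 1014923/(-1561559)) = -2 + (-1595942*(-1/1298916) + 1014923*(-1/1561559)) = -2 + (797971/649458 - 1014923/1561559) = -2 + 586928935055/1014166985022 = -1441405034989/1014166985022 ≈ -1.4213)
b(d, N) = -3 + 209*d (b(d, N) = -3 + d*209 = -3 + 209*d)
(k - 1795274) + b(-1429, 837) = (-1441405034989/1014166985022 - 1795274) + (-3 + 209*(-1429)) = -1820709061273421017/1014166985022 + (-3 - 298661) = -1820709061273421017/1014166985022 - 298664 = -2123604229688031625/1014166985022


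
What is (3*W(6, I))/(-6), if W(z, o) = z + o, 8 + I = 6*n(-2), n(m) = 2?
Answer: -5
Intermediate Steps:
I = 4 (I = -8 + 6*2 = -8 + 12 = 4)
W(z, o) = o + z
(3*W(6, I))/(-6) = (3*(4 + 6))/(-6) = (3*10)*(-⅙) = 30*(-⅙) = -5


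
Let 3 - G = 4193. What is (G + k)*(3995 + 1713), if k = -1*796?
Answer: -28460088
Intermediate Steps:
G = -4190 (G = 3 - 1*4193 = 3 - 4193 = -4190)
k = -796
(G + k)*(3995 + 1713) = (-4190 - 796)*(3995 + 1713) = -4986*5708 = -28460088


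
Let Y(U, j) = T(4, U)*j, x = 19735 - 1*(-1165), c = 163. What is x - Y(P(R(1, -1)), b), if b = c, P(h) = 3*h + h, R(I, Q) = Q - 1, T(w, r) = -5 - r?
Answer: 20411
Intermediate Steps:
R(I, Q) = -1 + Q
P(h) = 4*h
x = 20900 (x = 19735 + 1165 = 20900)
b = 163
Y(U, j) = j*(-5 - U) (Y(U, j) = (-5 - U)*j = j*(-5 - U))
x - Y(P(R(1, -1)), b) = 20900 - (-1)*163*(5 + 4*(-1 - 1)) = 20900 - (-1)*163*(5 + 4*(-2)) = 20900 - (-1)*163*(5 - 8) = 20900 - (-1)*163*(-3) = 20900 - 1*489 = 20900 - 489 = 20411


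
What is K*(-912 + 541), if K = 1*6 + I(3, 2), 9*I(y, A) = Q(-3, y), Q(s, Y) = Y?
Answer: -7049/3 ≈ -2349.7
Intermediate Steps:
I(y, A) = y/9
K = 19/3 (K = 1*6 + (1/9)*3 = 6 + 1/3 = 19/3 ≈ 6.3333)
K*(-912 + 541) = 19*(-912 + 541)/3 = (19/3)*(-371) = -7049/3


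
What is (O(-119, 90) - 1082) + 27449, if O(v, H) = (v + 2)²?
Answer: 40056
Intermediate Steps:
O(v, H) = (2 + v)²
(O(-119, 90) - 1082) + 27449 = ((2 - 119)² - 1082) + 27449 = ((-117)² - 1082) + 27449 = (13689 - 1082) + 27449 = 12607 + 27449 = 40056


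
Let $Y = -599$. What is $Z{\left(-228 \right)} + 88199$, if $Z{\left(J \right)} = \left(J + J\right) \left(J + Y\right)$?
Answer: $465311$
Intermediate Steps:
$Z{\left(J \right)} = 2 J \left(-599 + J\right)$ ($Z{\left(J \right)} = \left(J + J\right) \left(J - 599\right) = 2 J \left(-599 + J\right)$)
$Z{\left(-228 \right)} + 88199 = 2 \left(-228\right) \left(-599 - 228\right) + 88199 = 2 \left(-228\right) \left(-827\right) + 88199 = 377112 + 88199 = 465311$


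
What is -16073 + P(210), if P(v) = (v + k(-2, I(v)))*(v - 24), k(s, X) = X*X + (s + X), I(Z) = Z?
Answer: 8264275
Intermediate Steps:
k(s, X) = X + s + X² (k(s, X) = X² + (X + s) = X + s + X²)
P(v) = (-24 + v)*(-2 + v² + 2*v) (P(v) = (v + (v - 2 + v²))*(v - 24) = (v + (-2 + v + v²))*(-24 + v) = (-2 + v² + 2*v)*(-24 + v) = (-24 + v)*(-2 + v² + 2*v))
-16073 + P(210) = -16073 + (48 + 210³ - 50*210 - 22*210²) = -16073 + (48 + 9261000 - 10500 - 22*44100) = -16073 + (48 + 9261000 - 10500 - 970200) = -16073 + 8280348 = 8264275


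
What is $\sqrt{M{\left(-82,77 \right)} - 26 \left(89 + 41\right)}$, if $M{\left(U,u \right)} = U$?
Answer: $i \sqrt{3462} \approx 58.839 i$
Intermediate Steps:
$\sqrt{M{\left(-82,77 \right)} - 26 \left(89 + 41\right)} = \sqrt{-82 - 26 \left(89 + 41\right)} = \sqrt{-82 - 3380} = \sqrt{-3462} = i \sqrt{3462}$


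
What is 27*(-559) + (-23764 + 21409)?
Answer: -17448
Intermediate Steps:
27*(-559) + (-23764 + 21409) = -15093 - 2355 = -17448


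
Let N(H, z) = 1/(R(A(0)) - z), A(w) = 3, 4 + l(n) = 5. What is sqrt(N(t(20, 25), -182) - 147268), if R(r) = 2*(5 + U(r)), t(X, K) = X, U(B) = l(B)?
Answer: I*sqrt(5542578254)/194 ≈ 383.75*I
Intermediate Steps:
l(n) = 1 (l(n) = -4 + 5 = 1)
U(B) = 1
R(r) = 12 (R(r) = 2*(5 + 1) = 2*6 = 12)
N(H, z) = 1/(12 - z)
sqrt(N(t(20, 25), -182) - 147268) = sqrt(-1/(-12 - 182) - 147268) = sqrt(-1/(-194) - 147268) = sqrt(-1*(-1/194) - 147268) = sqrt(1/194 - 147268) = sqrt(-28569991/194) = I*sqrt(5542578254)/194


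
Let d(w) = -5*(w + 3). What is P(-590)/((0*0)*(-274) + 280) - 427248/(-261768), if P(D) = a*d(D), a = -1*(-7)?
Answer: 6544825/87256 ≈ 75.007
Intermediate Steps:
d(w) = -15 - 5*w (d(w) = -5*(3 + w) = -15 - 5*w)
a = 7
P(D) = -105 - 35*D (P(D) = 7*(-15 - 5*D) = -105 - 35*D)
P(-590)/((0*0)*(-274) + 280) - 427248/(-261768) = (-105 - 35*(-590))/((0*0)*(-274) + 280) - 427248/(-261768) = (-105 + 20650)/(0*(-274) + 280) - 427248*(-1/261768) = 20545/(0 + 280) + 17802/10907 = 20545/280 + 17802/10907 = 20545*(1/280) + 17802/10907 = 587/8 + 17802/10907 = 6544825/87256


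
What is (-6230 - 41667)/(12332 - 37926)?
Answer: 47897/25594 ≈ 1.8714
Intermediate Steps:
(-6230 - 41667)/(12332 - 37926) = -47897/(-25594) = -47897*(-1/25594) = 47897/25594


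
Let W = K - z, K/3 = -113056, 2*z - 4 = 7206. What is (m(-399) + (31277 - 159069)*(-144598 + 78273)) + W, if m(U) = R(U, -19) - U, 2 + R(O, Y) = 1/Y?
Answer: 161033778455/19 ≈ 8.4755e+9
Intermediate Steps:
z = 3605 (z = 2 + (½)*7206 = 2 + 3603 = 3605)
K = -339168 (K = 3*(-113056) = -339168)
W = -342773 (W = -339168 - 1*3605 = -339168 - 3605 = -342773)
R(O, Y) = -2 + 1/Y
m(U) = -39/19 - U (m(U) = (-2 + 1/(-19)) - U = (-2 - 1/19) - U = -39/19 - U)
(m(-399) + (31277 - 159069)*(-144598 + 78273)) + W = ((-39/19 - 1*(-399)) + (31277 - 159069)*(-144598 + 78273)) - 342773 = ((-39/19 + 399) - 127792*(-66325)) - 342773 = (7542/19 + 8475804400) - 342773 = 161040291142/19 - 342773 = 161033778455/19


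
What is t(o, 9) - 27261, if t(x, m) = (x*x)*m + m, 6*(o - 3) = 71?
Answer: -101087/4 ≈ -25272.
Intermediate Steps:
o = 89/6 (o = 3 + (1/6)*71 = 3 + 71/6 = 89/6 ≈ 14.833)
t(x, m) = m + m*x**2 (t(x, m) = x**2*m + m = m*x**2 + m = m + m*x**2)
t(o, 9) - 27261 = 9*(1 + (89/6)**2) - 27261 = 9*(1 + 7921/36) - 27261 = 9*(7957/36) - 27261 = 7957/4 - 27261 = -101087/4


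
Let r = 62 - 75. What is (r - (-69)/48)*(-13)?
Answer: 2405/16 ≈ 150.31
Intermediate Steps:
r = -13
(r - (-69)/48)*(-13) = (-13 - (-69)/48)*(-13) = (-13 - 1*(-23/16))*(-13) = (-13 + 23/16)*(-13) = -185/16*(-13) = 2405/16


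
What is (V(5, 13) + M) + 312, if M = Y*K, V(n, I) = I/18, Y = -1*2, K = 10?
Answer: 5269/18 ≈ 292.72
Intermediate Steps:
Y = -2
V(n, I) = I/18 (V(n, I) = I*(1/18) = I/18)
M = -20 (M = -2*10 = -20)
(V(5, 13) + M) + 312 = ((1/18)*13 - 20) + 312 = (13/18 - 20) + 312 = -347/18 + 312 = 5269/18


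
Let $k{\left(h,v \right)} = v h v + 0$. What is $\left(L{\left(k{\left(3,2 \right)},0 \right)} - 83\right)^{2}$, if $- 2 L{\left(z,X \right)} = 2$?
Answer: $7056$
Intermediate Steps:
$k{\left(h,v \right)} = h v^{2}$ ($k{\left(h,v \right)} = h v v + 0 = h v^{2} + 0 = h v^{2}$)
$L{\left(z,X \right)} = -1$ ($L{\left(z,X \right)} = \left(- \frac{1}{2}\right) 2 = -1$)
$\left(L{\left(k{\left(3,2 \right)},0 \right)} - 83\right)^{2} = \left(-1 - 83\right)^{2} = \left(-84\right)^{2} = 7056$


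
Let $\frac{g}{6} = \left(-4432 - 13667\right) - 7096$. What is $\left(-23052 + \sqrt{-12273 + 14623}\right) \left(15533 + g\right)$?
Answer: $3126704124 - 678185 \sqrt{94} \approx 3.1201 \cdot 10^{9}$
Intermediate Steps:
$g = -151170$ ($g = 6 \left(\left(-4432 - 13667\right) - 7096\right) = 6 \left(-18099 - 7096\right) = 6 \left(-25195\right) = -151170$)
$\left(-23052 + \sqrt{-12273 + 14623}\right) \left(15533 + g\right) = \left(-23052 + \sqrt{-12273 + 14623}\right) \left(15533 - 151170\right) = \left(-23052 + \sqrt{2350}\right) \left(-135637\right) = \left(-23052 + 5 \sqrt{94}\right) \left(-135637\right) = 3126704124 - 678185 \sqrt{94}$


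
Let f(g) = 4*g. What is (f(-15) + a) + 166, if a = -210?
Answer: -104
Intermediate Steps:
(f(-15) + a) + 166 = (4*(-15) - 210) + 166 = (-60 - 210) + 166 = -270 + 166 = -104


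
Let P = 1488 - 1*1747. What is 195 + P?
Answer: -64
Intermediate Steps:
P = -259 (P = 1488 - 1747 = -259)
195 + P = 195 - 259 = -64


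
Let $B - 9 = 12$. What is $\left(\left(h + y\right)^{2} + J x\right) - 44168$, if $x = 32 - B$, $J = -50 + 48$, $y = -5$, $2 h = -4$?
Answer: $-44141$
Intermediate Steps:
$B = 21$ ($B = 9 + 12 = 21$)
$h = -2$ ($h = \frac{1}{2} \left(-4\right) = -2$)
$J = -2$
$x = 11$ ($x = 32 - 21 = 11$)
$\left(\left(h + y\right)^{2} + J x\right) - 44168 = \left(\left(-2 - 5\right)^{2} - 22\right) - 44168 = \left(\left(-7\right)^{2} - 22\right) - 44168 = \left(49 - 22\right) - 44168 = 27 - 44168 = -44141$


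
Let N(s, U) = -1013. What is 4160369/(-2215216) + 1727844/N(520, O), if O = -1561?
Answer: -3831762128101/2244013808 ≈ -1707.5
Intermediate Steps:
4160369/(-2215216) + 1727844/N(520, O) = 4160369/(-2215216) + 1727844/(-1013) = 4160369*(-1/2215216) + 1727844*(-1/1013) = -4160369/2215216 - 1727844/1013 = -3831762128101/2244013808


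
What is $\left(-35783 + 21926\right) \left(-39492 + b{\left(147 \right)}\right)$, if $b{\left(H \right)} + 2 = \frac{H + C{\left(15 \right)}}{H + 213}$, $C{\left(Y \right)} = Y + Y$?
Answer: $\frac{21890461799}{40} \approx 5.4726 \cdot 10^{8}$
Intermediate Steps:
$C{\left(Y \right)} = 2 Y$
$b{\left(H \right)} = -2 + \frac{30 + H}{213 + H}$ ($b{\left(H \right)} = -2 + \frac{H + 2 \cdot 15}{H + 213} = -2 + \frac{H + 30}{213 + H} = -2 + \frac{30 + H}{213 + H}$)
$\left(-35783 + 21926\right) \left(-39492 + b{\left(147 \right)}\right) = \left(-35783 + 21926\right) \left(-39492 + \frac{-396 - 147}{213 + 147}\right) = - 13857 \left(-39492 + \frac{-396 - 147}{360}\right) = - 13857 \left(-39492 + \frac{1}{360} \left(-543\right)\right) = - 13857 \left(-39492 - \frac{181}{120}\right) = \left(-13857\right) \left(- \frac{4739221}{120}\right) = \frac{21890461799}{40}$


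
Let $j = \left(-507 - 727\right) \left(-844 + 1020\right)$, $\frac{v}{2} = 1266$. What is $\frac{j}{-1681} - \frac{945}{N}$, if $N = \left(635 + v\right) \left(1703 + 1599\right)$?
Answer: $\frac{2271185757311}{17578946554} \approx 129.2$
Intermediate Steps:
$v = 2532$ ($v = 2 \cdot 1266 = 2532$)
$N = 10457434$ ($N = \left(635 + 2532\right) \left(1703 + 1599\right) = 3167 \cdot 3302 = 10457434$)
$j = -217184$ ($j = \left(-1234\right) 176 = -217184$)
$\frac{j}{-1681} - \frac{945}{N} = - \frac{217184}{-1681} - \frac{945}{10457434} = \left(-217184\right) \left(- \frac{1}{1681}\right) - \frac{945}{10457434} = \frac{217184}{1681} - \frac{945}{10457434} = \frac{2271185757311}{17578946554}$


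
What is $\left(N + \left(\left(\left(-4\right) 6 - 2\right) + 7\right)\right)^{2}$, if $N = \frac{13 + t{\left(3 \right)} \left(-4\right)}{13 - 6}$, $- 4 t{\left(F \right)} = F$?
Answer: $\frac{13689}{49} \approx 279.37$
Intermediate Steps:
$t{\left(F \right)} = - \frac{F}{4}$
$N = \frac{16}{7}$ ($N = \frac{13 + \left(- \frac{1}{4}\right) 3 \left(-4\right)}{13 - 6} = \frac{13 - -3}{7} = \left(13 + 3\right) \frac{1}{7} = 16 \cdot \frac{1}{7} = \frac{16}{7} \approx 2.2857$)
$\left(N + \left(\left(\left(-4\right) 6 - 2\right) + 7\right)\right)^{2} = \left(\frac{16}{7} + \left(\left(\left(-4\right) 6 - 2\right) + 7\right)\right)^{2} = \left(\frac{16}{7} + \left(\left(-24 - 2\right) + 7\right)\right)^{2} = \left(\frac{16}{7} + \left(-26 + 7\right)\right)^{2} = \left(\frac{16}{7} - 19\right)^{2} = \left(- \frac{117}{7}\right)^{2} = \frac{13689}{49}$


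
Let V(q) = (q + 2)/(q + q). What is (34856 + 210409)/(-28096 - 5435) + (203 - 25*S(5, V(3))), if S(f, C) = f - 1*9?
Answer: 3304876/11177 ≈ 295.69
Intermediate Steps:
V(q) = (2 + q)/(2*q) (V(q) = (2 + q)/((2*q)) = (2 + q)*(1/(2*q)) = (2 + q)/(2*q))
S(f, C) = -9 + f (S(f, C) = f - 9 = -9 + f)
(34856 + 210409)/(-28096 - 5435) + (203 - 25*S(5, V(3))) = (34856 + 210409)/(-28096 - 5435) + (203 - 25*(-9 + 5)) = 245265/(-33531) + (203 - 25*(-4)) = 245265*(-1/33531) + (203 + 100) = -81755/11177 + 303 = 3304876/11177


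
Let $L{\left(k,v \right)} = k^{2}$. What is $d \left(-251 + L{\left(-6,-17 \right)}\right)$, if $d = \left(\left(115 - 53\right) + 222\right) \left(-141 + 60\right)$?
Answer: $4945860$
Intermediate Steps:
$d = -23004$ ($d = \left(\left(115 - 53\right) + 222\right) \left(-81\right) = \left(62 + 222\right) \left(-81\right) = 284 \left(-81\right) = -23004$)
$d \left(-251 + L{\left(-6,-17 \right)}\right) = - 23004 \left(-251 + \left(-6\right)^{2}\right) = - 23004 \left(-251 + 36\right) = \left(-23004\right) \left(-215\right) = 4945860$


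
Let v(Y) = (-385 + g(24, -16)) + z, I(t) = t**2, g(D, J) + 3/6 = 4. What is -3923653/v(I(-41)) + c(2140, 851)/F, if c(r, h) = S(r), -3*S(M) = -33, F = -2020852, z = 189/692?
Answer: 5486952429648453/533118945268 ≈ 10292.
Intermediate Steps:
g(D, J) = 7/2 (g(D, J) = -1/2 + 4 = 7/2)
z = 189/692 (z = 189*(1/692) = 189/692 ≈ 0.27312)
S(M) = 11 (S(M) = -1/3*(-33) = 11)
c(r, h) = 11
v(Y) = -263809/692 (v(Y) = (-385 + 7/2) + 189/692 = -763/2 + 189/692 = -263809/692)
-3923653/v(I(-41)) + c(2140, 851)/F = -3923653/(-263809/692) + 11/(-2020852) = -3923653*(-692/263809) + 11*(-1/2020852) = 2715167876/263809 - 11/2020852 = 5486952429648453/533118945268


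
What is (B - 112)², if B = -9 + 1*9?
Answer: 12544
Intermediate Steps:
B = 0 (B = -9 + 9 = 0)
(B - 112)² = (0 - 112)² = (-112)² = 12544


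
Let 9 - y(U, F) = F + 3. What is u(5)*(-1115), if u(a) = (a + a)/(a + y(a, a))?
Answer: -5575/3 ≈ -1858.3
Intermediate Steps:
y(U, F) = 6 - F (y(U, F) = 9 - (F + 3) = 9 - (3 + F) = 9 + (-3 - F) = 6 - F)
u(a) = a/3 (u(a) = (a + a)/(a + (6 - a)) = (2*a)/6 = (2*a)*(⅙) = a/3)
u(5)*(-1115) = ((⅓)*5)*(-1115) = (5/3)*(-1115) = -5575/3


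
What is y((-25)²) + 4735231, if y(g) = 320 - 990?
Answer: 4734561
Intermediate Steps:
y(g) = -670
y((-25)²) + 4735231 = -670 + 4735231 = 4734561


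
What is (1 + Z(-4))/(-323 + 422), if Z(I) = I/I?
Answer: 2/99 ≈ 0.020202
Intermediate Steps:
Z(I) = 1
(1 + Z(-4))/(-323 + 422) = (1 + 1)/(-323 + 422) = 2/99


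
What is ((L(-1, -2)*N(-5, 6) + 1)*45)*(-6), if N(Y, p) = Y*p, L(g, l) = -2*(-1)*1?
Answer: 15930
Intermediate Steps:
L(g, l) = 2 (L(g, l) = 2*1 = 2)
((L(-1, -2)*N(-5, 6) + 1)*45)*(-6) = ((2*(-5*6) + 1)*45)*(-6) = ((2*(-30) + 1)*45)*(-6) = ((-60 + 1)*45)*(-6) = -59*45*(-6) = -2655*(-6) = 15930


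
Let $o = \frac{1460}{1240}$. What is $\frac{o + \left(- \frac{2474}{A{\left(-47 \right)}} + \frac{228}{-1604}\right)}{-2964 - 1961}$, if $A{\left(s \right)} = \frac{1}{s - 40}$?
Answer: $- \frac{1070254579}{24489070} \approx -43.703$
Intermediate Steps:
$o = \frac{73}{62}$ ($o = 1460 \cdot \frac{1}{1240} = \frac{73}{62} \approx 1.1774$)
$A{\left(s \right)} = \frac{1}{-40 + s}$
$\frac{o + \left(- \frac{2474}{A{\left(-47 \right)}} + \frac{228}{-1604}\right)}{-2964 - 1961} = \frac{\frac{73}{62} + \left(- \frac{2474}{\frac{1}{-40 - 47}} + \frac{228}{-1604}\right)}{-2964 - 1961} = \frac{\frac{73}{62} - \left(\frac{57}{401} + \frac{2474}{\frac{1}{-87}}\right)}{-4925} = \left(\frac{73}{62} - \left(\frac{57}{401} + \frac{2474}{- \frac{1}{87}}\right)\right) \left(- \frac{1}{4925}\right) = \left(\frac{73}{62} - - \frac{86310381}{401}\right) \left(- \frac{1}{4925}\right) = \left(\frac{73}{62} + \left(215238 - \frac{57}{401}\right)\right) \left(- \frac{1}{4925}\right) = \left(\frac{73}{62} + \frac{86310381}{401}\right) \left(- \frac{1}{4925}\right) = \frac{5351272895}{24862} \left(- \frac{1}{4925}\right) = - \frac{1070254579}{24489070}$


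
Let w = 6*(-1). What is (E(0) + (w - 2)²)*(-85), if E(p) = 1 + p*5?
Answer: -5525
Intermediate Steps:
E(p) = 1 + 5*p
w = -6
(E(0) + (w - 2)²)*(-85) = ((1 + 5*0) + (-6 - 2)²)*(-85) = ((1 + 0) + (-8)²)*(-85) = (1 + 64)*(-85) = 65*(-85) = -5525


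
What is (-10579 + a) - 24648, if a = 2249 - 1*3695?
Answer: -36673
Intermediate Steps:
a = -1446 (a = 2249 - 3695 = -1446)
(-10579 + a) - 24648 = (-10579 - 1446) - 24648 = -12025 - 24648 = -36673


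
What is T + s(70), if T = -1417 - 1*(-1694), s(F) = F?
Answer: 347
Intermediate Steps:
T = 277 (T = -1417 + 1694 = 277)
T + s(70) = 277 + 70 = 347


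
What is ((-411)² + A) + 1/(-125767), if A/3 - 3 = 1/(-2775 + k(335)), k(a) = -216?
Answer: 21182081725306/125389699 ≈ 1.6893e+5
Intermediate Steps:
A = 8972/997 (A = 9 + 3/(-2775 - 216) = 9 + 3/(-2991) = 9 + 3*(-1/2991) = 9 - 1/997 = 8972/997 ≈ 8.9990)
((-411)² + A) + 1/(-125767) = ((-411)² + 8972/997) + 1/(-125767) = (168921 + 8972/997) - 1/125767 = 168423209/997 - 1/125767 = 21182081725306/125389699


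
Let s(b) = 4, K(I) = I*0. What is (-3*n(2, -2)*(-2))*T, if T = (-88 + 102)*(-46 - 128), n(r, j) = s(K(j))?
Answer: -58464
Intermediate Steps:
K(I) = 0
n(r, j) = 4
T = -2436 (T = 14*(-174) = -2436)
(-3*n(2, -2)*(-2))*T = (-3*4*(-2))*(-2436) = -12*(-2)*(-2436) = 24*(-2436) = -58464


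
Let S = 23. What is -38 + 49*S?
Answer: 1089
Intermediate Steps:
-38 + 49*S = -38 + 49*23 = -38 + 1127 = 1089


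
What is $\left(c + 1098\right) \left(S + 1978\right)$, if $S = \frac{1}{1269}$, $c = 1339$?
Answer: $\frac{6117072271}{1269} \approx 4.8204 \cdot 10^{6}$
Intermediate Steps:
$S = \frac{1}{1269} \approx 0.00078802$
$\left(c + 1098\right) \left(S + 1978\right) = \left(1339 + 1098\right) \left(\frac{1}{1269} + 1978\right) = 2437 \cdot \frac{2510083}{1269} = \frac{6117072271}{1269}$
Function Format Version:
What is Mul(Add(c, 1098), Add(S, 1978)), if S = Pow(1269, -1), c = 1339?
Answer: Rational(6117072271, 1269) ≈ 4.8204e+6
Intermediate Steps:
S = Rational(1, 1269) ≈ 0.00078802
Mul(Add(c, 1098), Add(S, 1978)) = Mul(Add(1339, 1098), Add(Rational(1, 1269), 1978)) = Mul(2437, Rational(2510083, 1269)) = Rational(6117072271, 1269)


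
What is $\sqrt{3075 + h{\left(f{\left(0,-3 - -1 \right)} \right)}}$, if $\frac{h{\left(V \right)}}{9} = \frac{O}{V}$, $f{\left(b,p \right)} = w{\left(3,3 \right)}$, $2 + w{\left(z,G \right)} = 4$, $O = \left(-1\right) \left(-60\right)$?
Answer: $\sqrt{3345} \approx 57.836$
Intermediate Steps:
$O = 60$
$w{\left(z,G \right)} = 2$ ($w{\left(z,G \right)} = -2 + 4 = 2$)
$f{\left(b,p \right)} = 2$
$h{\left(V \right)} = \frac{540}{V}$ ($h{\left(V \right)} = 9 \frac{60}{V} = \frac{540}{V}$)
$\sqrt{3075 + h{\left(f{\left(0,-3 - -1 \right)} \right)}} = \sqrt{3075 + \frac{540}{2}} = \sqrt{3075 + 540 \cdot \frac{1}{2}} = \sqrt{3075 + 270} = \sqrt{3345}$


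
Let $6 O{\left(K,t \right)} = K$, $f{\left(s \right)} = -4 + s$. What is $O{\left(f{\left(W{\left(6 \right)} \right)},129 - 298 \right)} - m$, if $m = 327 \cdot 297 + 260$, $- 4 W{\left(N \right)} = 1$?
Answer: $- \frac{2337113}{24} \approx -97380.0$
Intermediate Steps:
$W{\left(N \right)} = - \frac{1}{4}$ ($W{\left(N \right)} = \left(- \frac{1}{4}\right) 1 = - \frac{1}{4}$)
$m = 97379$ ($m = 97119 + 260 = 97379$)
$O{\left(K,t \right)} = \frac{K}{6}$
$O{\left(f{\left(W{\left(6 \right)} \right)},129 - 298 \right)} - m = \frac{-4 - \frac{1}{4}}{6} - 97379 = \frac{1}{6} \left(- \frac{17}{4}\right) - 97379 = - \frac{17}{24} - 97379 = - \frac{2337113}{24}$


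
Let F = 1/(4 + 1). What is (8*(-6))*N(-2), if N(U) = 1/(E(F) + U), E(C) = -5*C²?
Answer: 240/11 ≈ 21.818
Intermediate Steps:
F = ⅕ (F = 1/5 = ⅕ ≈ 0.20000)
N(U) = 1/(-⅕ + U) (N(U) = 1/(-5*(⅕)² + U) = 1/(-5*1/25 + U) = 1/(-⅕ + U))
(8*(-6))*N(-2) = (8*(-6))*(5/(-1 + 5*(-2))) = -240/(-1 - 10) = -240/(-11) = -240*(-1)/11 = -48*(-5/11) = 240/11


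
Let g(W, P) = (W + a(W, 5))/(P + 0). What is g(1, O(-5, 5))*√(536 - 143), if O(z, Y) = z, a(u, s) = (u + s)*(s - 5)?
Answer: -√393/5 ≈ -3.9648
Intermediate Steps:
a(u, s) = (-5 + s)*(s + u) (a(u, s) = (s + u)*(-5 + s) = (-5 + s)*(s + u))
g(W, P) = W/P (g(W, P) = (W + (5² - 5*5 - 5*W + 5*W))/(P + 0) = (W + (25 - 25 - 5*W + 5*W))/P = (W + 0)/P = W/P)
g(1, O(-5, 5))*√(536 - 143) = (1/(-5))*√(536 - 143) = (1*(-⅕))*√393 = -√393/5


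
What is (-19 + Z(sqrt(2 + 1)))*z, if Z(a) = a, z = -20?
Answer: 380 - 20*sqrt(3) ≈ 345.36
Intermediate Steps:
(-19 + Z(sqrt(2 + 1)))*z = (-19 + sqrt(2 + 1))*(-20) = (-19 + sqrt(3))*(-20) = 380 - 20*sqrt(3)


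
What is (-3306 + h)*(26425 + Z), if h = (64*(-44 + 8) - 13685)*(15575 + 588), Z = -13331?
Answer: -3383928419222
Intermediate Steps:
h = -258430207 (h = (64*(-36) - 13685)*16163 = (-2304 - 13685)*16163 = -15989*16163 = -258430207)
(-3306 + h)*(26425 + Z) = (-3306 - 258430207)*(26425 - 13331) = -258433513*13094 = -3383928419222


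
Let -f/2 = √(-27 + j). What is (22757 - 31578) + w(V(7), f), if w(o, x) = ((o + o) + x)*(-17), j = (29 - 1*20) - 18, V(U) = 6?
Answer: -9025 + 204*I ≈ -9025.0 + 204.0*I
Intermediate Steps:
j = -9 (j = (29 - 20) - 18 = 9 - 18 = -9)
f = -12*I (f = -2*√(-27 - 9) = -12*I ≈ -12.0*I)
w(o, x) = -34*o - 17*x (w(o, x) = (2*o + x)*(-17) = (x + 2*o)*(-17) = -34*o - 17*x)
(22757 - 31578) + w(V(7), f) = (22757 - 31578) + (-34*6 - (-204)*I) = -8821 + (-204 + 204*I) = -9025 + 204*I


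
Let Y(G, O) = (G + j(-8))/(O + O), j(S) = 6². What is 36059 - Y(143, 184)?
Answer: 13269533/368 ≈ 36059.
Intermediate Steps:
j(S) = 36
Y(G, O) = (36 + G)/(2*O) (Y(G, O) = (G + 36)/(O + O) = (36 + G)/((2*O)) = (36 + G)*(1/(2*O)) = (36 + G)/(2*O))
36059 - Y(143, 184) = 36059 - (36 + 143)/(2*184) = 36059 - 179/(2*184) = 36059 - 1*179/368 = 36059 - 179/368 = 13269533/368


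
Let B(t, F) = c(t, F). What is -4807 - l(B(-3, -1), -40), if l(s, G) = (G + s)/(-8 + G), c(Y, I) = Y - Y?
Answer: -28847/6 ≈ -4807.8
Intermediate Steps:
c(Y, I) = 0
B(t, F) = 0
l(s, G) = (G + s)/(-8 + G)
-4807 - l(B(-3, -1), -40) = -4807 - (-40 + 0)/(-8 - 40) = -4807 - (-40)/(-48) = -4807 - (-1)*(-40)/48 = -4807 - 1*⅚ = -4807 - ⅚ = -28847/6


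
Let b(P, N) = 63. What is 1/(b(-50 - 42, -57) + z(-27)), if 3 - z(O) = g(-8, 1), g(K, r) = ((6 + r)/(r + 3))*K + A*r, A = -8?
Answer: 1/88 ≈ 0.011364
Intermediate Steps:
g(K, r) = -8*r + K*(6 + r)/(3 + r) (g(K, r) = ((6 + r)/(r + 3))*K - 8*r = ((6 + r)/(3 + r))*K - 8*r = K*(6 + r)/(3 + r) - 8*r = -8*r + K*(6 + r)/(3 + r))
z(O) = 25 (z(O) = 3 - (-24*1 - 8*1² + 6*(-8) - 8*1)/(3 + 1) = 3 - (-24 - 8*1 - 48 - 8)/4 = 3 - (-24 - 8 - 48 - 8)/4 = 3 - (-88)/4 = 3 - 1*(-22) = 3 + 22 = 25)
1/(b(-50 - 42, -57) + z(-27)) = 1/(63 + 25) = 1/88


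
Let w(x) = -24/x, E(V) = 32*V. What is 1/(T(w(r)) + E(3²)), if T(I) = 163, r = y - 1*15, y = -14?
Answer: 1/451 ≈ 0.0022173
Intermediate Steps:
r = -29 (r = -14 - 1*15 = -14 - 15 = -29)
1/(T(w(r)) + E(3²)) = 1/(163 + 32*3²) = 1/(163 + 32*9) = 1/(163 + 288) = 1/451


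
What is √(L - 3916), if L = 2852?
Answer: 2*I*√266 ≈ 32.619*I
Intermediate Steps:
√(L - 3916) = √(2852 - 3916) = √(-1064) = 2*I*√266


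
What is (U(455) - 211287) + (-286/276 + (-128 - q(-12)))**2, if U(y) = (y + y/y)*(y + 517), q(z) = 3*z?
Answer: 4582000501/19044 ≈ 2.4060e+5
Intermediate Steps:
U(y) = (1 + y)*(517 + y) (U(y) = (y + 1)*(517 + y) = (1 + y)*(517 + y))
(U(455) - 211287) + (-286/276 + (-128 - q(-12)))**2 = ((517 + 455**2 + 518*455) - 211287) + (-286/276 + (-128 - 3*(-12)))**2 = ((517 + 207025 + 235690) - 211287) + (-286*1/276 + (-128 - 1*(-36)))**2 = (443232 - 211287) + (-143/138 + (-128 + 36))**2 = 231945 + (-143/138 - 92)**2 = 231945 + (-12839/138)**2 = 231945 + 164839921/19044 = 4582000501/19044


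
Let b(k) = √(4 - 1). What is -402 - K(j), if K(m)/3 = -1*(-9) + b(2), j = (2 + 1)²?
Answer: -429 - 3*√3 ≈ -434.20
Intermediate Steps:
b(k) = √3
j = 9 (j = 3² = 9)
K(m) = 27 + 3*√3 (K(m) = 3*(-1*(-9) + √3) = 3*(9 + √3) = 27 + 3*√3)
-402 - K(j) = -402 - (27 + 3*√3) = -402 + (-27 - 3*√3) = -429 - 3*√3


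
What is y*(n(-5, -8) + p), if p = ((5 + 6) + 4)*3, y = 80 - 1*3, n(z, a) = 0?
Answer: 3465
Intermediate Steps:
y = 77 (y = 80 - 3 = 77)
p = 45 (p = (11 + 4)*3 = 15*3 = 45)
y*(n(-5, -8) + p) = 77*(0 + 45) = 77*45 = 3465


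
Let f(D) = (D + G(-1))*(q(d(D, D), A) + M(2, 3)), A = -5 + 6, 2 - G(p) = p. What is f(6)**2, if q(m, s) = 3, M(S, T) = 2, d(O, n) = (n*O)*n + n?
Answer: 2025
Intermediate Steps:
G(p) = 2 - p
d(O, n) = n + O*n**2 (d(O, n) = (O*n)*n + n = O*n**2 + n = n + O*n**2)
A = 1
f(D) = 15 + 5*D (f(D) = (D + (2 - 1*(-1)))*(3 + 2) = (D + (2 + 1))*5 = (D + 3)*5 = (3 + D)*5 = 15 + 5*D)
f(6)**2 = (15 + 5*6)**2 = (15 + 30)**2 = 45**2 = 2025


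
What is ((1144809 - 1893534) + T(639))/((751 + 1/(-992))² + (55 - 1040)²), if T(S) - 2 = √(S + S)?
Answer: -736791350272/1509775084481 + 2952192*√142/1509775084481 ≈ -0.48799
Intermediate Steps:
T(S) = 2 + √2*√S (T(S) = 2 + √(S + S) = 2 + √(2*S) = 2 + √2*√S)
((1144809 - 1893534) + T(639))/((751 + 1/(-992))² + (55 - 1040)²) = ((1144809 - 1893534) + (2 + √2*√639))/((751 + 1/(-992))² + (55 - 1040)²) = (-748725 + (2 + √2*(3*√71)))/((751 - 1/992)² + (-985)²) = (-748725 + (2 + 3*√142))/((744991/992)² + 970225) = (-748723 + 3*√142)/(555011590081/984064 + 970225) = (-748723 + 3*√142)/(1509775084481/984064) = (-748723 + 3*√142)*(984064/1509775084481) = -736791350272/1509775084481 + 2952192*√142/1509775084481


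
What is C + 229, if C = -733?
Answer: -504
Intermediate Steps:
C + 229 = -733 + 229 = -504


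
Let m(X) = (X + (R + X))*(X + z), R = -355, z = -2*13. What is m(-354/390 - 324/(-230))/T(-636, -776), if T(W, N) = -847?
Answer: -20174662467/1893066175 ≈ -10.657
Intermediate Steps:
z = -26
m(X) = (-355 + 2*X)*(-26 + X) (m(X) = (X + (-355 + X))*(X - 26) = (-355 + 2*X)*(-26 + X))
m(-354/390 - 324/(-230))/T(-636, -776) = (9230 - 407*(-354/390 - 324/(-230)) + 2*(-354/390 - 324/(-230))²)/(-847) = (9230 - 407*(-354*1/390 - 324*(-1/230)) + 2*(-354*1/390 - 324*(-1/230))²)*(-1/847) = (9230 - 407*(-59/65 + 162/115) + 2*(-59/65 + 162/115)²)*(-1/847) = (9230 - 407*749/1495 + 2*(749/1495)²)*(-1/847) = (9230 - 304843/1495 + 2*(561001/2235025))*(-1/847) = (9230 - 304843/1495 + 1122002/2235025)*(-1/847) = (20174662467/2235025)*(-1/847) = -20174662467/1893066175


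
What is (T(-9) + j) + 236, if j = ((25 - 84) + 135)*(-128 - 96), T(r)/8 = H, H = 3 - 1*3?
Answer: -16788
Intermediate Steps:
H = 0 (H = 3 - 3 = 0)
T(r) = 0 (T(r) = 8*0 = 0)
j = -17024 (j = (-59 + 135)*(-224) = 76*(-224) = -17024)
(T(-9) + j) + 236 = (0 - 17024) + 236 = -17024 + 236 = -16788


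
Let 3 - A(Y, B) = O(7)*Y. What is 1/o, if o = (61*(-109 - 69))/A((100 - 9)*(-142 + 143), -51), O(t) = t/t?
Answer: 44/5429 ≈ 0.0081046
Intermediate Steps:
O(t) = 1
A(Y, B) = 3 - Y
o = 5429/44 (o = (61*(-109 - 69))/(3 - (100 - 9)*(-142 + 143)) = (61*(-178))/(3 - 91) = -10858/(3 - 1*91) = -10858/(3 - 91) = -10858/(-88) = -10858*(-1/88) = 5429/44 ≈ 123.39)
1/o = 1/(5429/44) = 44/5429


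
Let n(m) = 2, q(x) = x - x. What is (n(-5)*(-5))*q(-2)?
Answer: 0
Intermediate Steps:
q(x) = 0
(n(-5)*(-5))*q(-2) = (2*(-5))*0 = -10*0 = 0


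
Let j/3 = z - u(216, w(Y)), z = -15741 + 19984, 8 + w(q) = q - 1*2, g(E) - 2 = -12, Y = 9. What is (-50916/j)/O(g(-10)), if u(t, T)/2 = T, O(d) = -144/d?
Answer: -4243/15282 ≈ -0.27765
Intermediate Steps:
g(E) = -10 (g(E) = 2 - 12 = -10)
w(q) = -10 + q (w(q) = -8 + (q - 1*2) = -8 + (q - 2) = -8 + (-2 + q) = -10 + q)
u(t, T) = 2*T
z = 4243
j = 12735 (j = 3*(4243 - 2*(-10 + 9)) = 3*(4243 - 2*(-1)) = 3*(4243 - 1*(-2)) = 3*(4243 + 2) = 3*4245 = 12735)
(-50916/j)/O(g(-10)) = (-50916/12735)/((-144/(-10))) = (-50916*1/12735)/((-144*(-1/10))) = -16972/(4245*72/5) = -16972/4245*5/72 = -4243/15282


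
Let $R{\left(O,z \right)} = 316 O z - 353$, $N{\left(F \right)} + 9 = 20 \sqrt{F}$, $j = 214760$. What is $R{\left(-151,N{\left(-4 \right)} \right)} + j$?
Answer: $643851 - 1908640 i \approx 6.4385 \cdot 10^{5} - 1.9086 \cdot 10^{6} i$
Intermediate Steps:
$N{\left(F \right)} = -9 + 20 \sqrt{F}$
$R{\left(O,z \right)} = -353 + 316 O z$ ($R{\left(O,z \right)} = 316 O z - 353 = -353 + 316 O z$)
$R{\left(-151,N{\left(-4 \right)} \right)} + j = \left(-353 + 316 \left(-151\right) \left(-9 + 20 \sqrt{-4}\right)\right) + 214760 = \left(-353 + 316 \left(-151\right) \left(-9 + 20 \cdot 2 i\right)\right) + 214760 = \left(-353 + 316 \left(-151\right) \left(-9 + 40 i\right)\right) + 214760 = \left(-353 + \left(429444 - 1908640 i\right)\right) + 214760 = \left(429091 - 1908640 i\right) + 214760 = 643851 - 1908640 i$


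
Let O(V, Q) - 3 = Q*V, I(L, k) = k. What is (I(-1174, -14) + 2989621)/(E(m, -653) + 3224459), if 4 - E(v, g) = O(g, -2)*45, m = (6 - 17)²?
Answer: 2989607/3165558 ≈ 0.94442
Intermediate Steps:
O(V, Q) = 3 + Q*V
m = 121 (m = (-11)² = 121)
E(v, g) = -131 + 90*g (E(v, g) = 4 - (3 - 2*g)*45 = 4 - (135 - 90*g) = 4 + (-135 + 90*g) = -131 + 90*g)
(I(-1174, -14) + 2989621)/(E(m, -653) + 3224459) = (-14 + 2989621)/((-131 + 90*(-653)) + 3224459) = 2989607/((-131 - 58770) + 3224459) = 2989607/(-58901 + 3224459) = 2989607/3165558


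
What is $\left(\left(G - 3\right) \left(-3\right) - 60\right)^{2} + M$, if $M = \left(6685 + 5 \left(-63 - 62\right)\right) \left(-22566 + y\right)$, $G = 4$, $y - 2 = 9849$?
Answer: $-77048931$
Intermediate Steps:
$y = 9851$ ($y = 2 + 9849 = 9851$)
$M = -77052900$ ($M = \left(6685 + 5 \left(-63 - 62\right)\right) \left(-22566 + 9851\right) = \left(6685 + 5 \left(-125\right)\right) \left(-12715\right) = \left(6685 - 625\right) \left(-12715\right) = 6060 \left(-12715\right) = -77052900$)
$\left(\left(G - 3\right) \left(-3\right) - 60\right)^{2} + M = \left(\left(4 - 3\right) \left(-3\right) - 60\right)^{2} - 77052900 = \left(1 \left(-3\right) - 60\right)^{2} - 77052900 = \left(-3 - 60\right)^{2} - 77052900 = \left(-63\right)^{2} - 77052900 = 3969 - 77052900 = -77048931$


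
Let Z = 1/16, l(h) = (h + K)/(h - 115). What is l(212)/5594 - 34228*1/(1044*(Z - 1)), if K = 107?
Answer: 74292164501/2124349470 ≈ 34.972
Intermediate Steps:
l(h) = (107 + h)/(-115 + h) (l(h) = (h + 107)/(h - 115) = (107 + h)/(-115 + h))
Z = 1/16 ≈ 0.062500
l(212)/5594 - 34228*1/(1044*(Z - 1)) = ((107 + 212)/(-115 + 212))/5594 - 34228*1/(1044*(1/16 - 1)) = (319/97)*(1/5594) - 34228/(-15/16*36*29) = ((1/97)*319)*(1/5594) - 34228/((-135/4*29)) = (319/97)*(1/5594) - 34228/(-3915/4) = 319/542618 - 34228*(-4/3915) = 319/542618 + 136912/3915 = 74292164501/2124349470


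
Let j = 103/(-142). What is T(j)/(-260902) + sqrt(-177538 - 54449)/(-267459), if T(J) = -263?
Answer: 263/260902 - I*sqrt(231987)/267459 ≈ 0.001008 - 0.0018008*I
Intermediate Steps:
j = -103/142 (j = 103*(-1/142) = -103/142 ≈ -0.72535)
T(j)/(-260902) + sqrt(-177538 - 54449)/(-267459) = -263/(-260902) + sqrt(-177538 - 54449)/(-267459) = -263*(-1/260902) + sqrt(-231987)*(-1/267459) = 263/260902 + (I*sqrt(231987))*(-1/267459) = 263/260902 - I*sqrt(231987)/267459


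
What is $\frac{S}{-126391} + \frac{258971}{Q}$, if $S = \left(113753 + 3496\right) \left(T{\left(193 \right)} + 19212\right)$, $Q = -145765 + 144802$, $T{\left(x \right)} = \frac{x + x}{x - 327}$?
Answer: $- \frac{147510442332944}{8154873711} \approx -18089.0$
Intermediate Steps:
$T{\left(x \right)} = \frac{2 x}{-327 + x}$
$Q = -963$
$S = \frac{150900752739}{67}$ ($S = \left(113753 + 3496\right) \left(2 \cdot 193 \frac{1}{-327 + 193} + 19212\right) = 117249 \left(2 \cdot 193 \frac{1}{-134} + 19212\right) = 117249 \left(2 \cdot 193 \left(- \frac{1}{134}\right) + 19212\right) = 117249 \left(- \frac{193}{67} + 19212\right) = 117249 \cdot \frac{1287011}{67} = \frac{150900752739}{67} \approx 2.2523 \cdot 10^{9}$)
$\frac{S}{-126391} + \frac{258971}{Q} = \frac{150900752739}{67 \left(-126391\right)} + \frac{258971}{-963} = \frac{150900752739}{67} \left(- \frac{1}{126391}\right) + 258971 \left(- \frac{1}{963}\right) = - \frac{150900752739}{8468197} - \frac{258971}{963} = - \frac{147510442332944}{8154873711}$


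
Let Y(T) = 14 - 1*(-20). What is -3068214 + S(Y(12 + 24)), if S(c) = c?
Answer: -3068180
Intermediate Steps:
Y(T) = 34 (Y(T) = 14 + 20 = 34)
-3068214 + S(Y(12 + 24)) = -3068214 + 34 = -3068180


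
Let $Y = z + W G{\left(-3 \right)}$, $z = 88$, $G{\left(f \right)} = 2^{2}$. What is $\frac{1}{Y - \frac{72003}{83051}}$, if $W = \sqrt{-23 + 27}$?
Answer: $\frac{83051}{7900893} \approx 0.010512$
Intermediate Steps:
$G{\left(f \right)} = 4$
$W = 2$ ($W = \sqrt{4} = 2$)
$Y = 96$ ($Y = 88 + 2 \cdot 4 = 88 + 8 = 96$)
$\frac{1}{Y - \frac{72003}{83051}} = \frac{1}{96 - \frac{72003}{83051}} = \frac{1}{\frac{7900893}{83051}} = \frac{83051}{7900893}$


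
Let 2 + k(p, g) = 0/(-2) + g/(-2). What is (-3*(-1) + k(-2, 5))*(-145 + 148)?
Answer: -9/2 ≈ -4.5000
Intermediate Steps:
k(p, g) = -2 - g/2 (k(p, g) = -2 + (0/(-2) + g/(-2)) = -2 + (0*(-½) + g*(-½)) = -2 + (0 - g/2) = -2 - g/2)
(-3*(-1) + k(-2, 5))*(-145 + 148) = (-3*(-1) + (-2 - ½*5))*(-145 + 148) = (3 + (-2 - 5/2))*3 = (3 - 9/2)*3 = -3/2*3 = -9/2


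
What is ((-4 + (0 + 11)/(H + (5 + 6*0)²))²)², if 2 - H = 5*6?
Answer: 279841/81 ≈ 3454.8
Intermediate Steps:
H = -28 (H = 2 - 5*6 = 2 - 1*30 = 2 - 30 = -28)
((-4 + (0 + 11)/(H + (5 + 6*0)²))²)² = ((-4 + (0 + 11)/(-28 + (5 + 6*0)²))²)² = ((-4 + 11/(-28 + (5 + 0)²))²)² = ((-4 + 11/(-28 + 5²))²)² = ((-4 + 11/(-28 + 25))²)² = ((-4 + 11/(-3))²)² = ((-4 + 11*(-⅓))²)² = ((-4 - 11/3)²)² = ((-23/3)²)² = (529/9)² = 279841/81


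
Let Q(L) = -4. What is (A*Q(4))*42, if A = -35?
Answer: 5880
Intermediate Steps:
(A*Q(4))*42 = -35*(-4)*42 = 140*42 = 5880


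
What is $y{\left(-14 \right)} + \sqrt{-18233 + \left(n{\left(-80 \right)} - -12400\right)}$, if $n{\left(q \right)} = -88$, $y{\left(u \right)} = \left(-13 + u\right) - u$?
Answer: $-13 + i \sqrt{5921} \approx -13.0 + 76.948 i$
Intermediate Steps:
$y{\left(u \right)} = -13$
$y{\left(-14 \right)} + \sqrt{-18233 + \left(n{\left(-80 \right)} - -12400\right)} = -13 + \sqrt{-18233 - -12312} = -13 + \sqrt{-18233 + \left(-88 + 12400\right)} = -13 + \sqrt{-18233 + 12312} = -13 + \sqrt{-5921} = -13 + i \sqrt{5921}$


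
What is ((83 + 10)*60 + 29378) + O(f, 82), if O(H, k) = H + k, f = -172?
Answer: 34868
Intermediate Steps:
((83 + 10)*60 + 29378) + O(f, 82) = ((83 + 10)*60 + 29378) + (-172 + 82) = (93*60 + 29378) - 90 = (5580 + 29378) - 90 = 34958 - 90 = 34868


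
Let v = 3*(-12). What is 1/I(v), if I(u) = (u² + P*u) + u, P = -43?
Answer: 1/2808 ≈ 0.00035613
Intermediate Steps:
v = -36
I(u) = u² - 42*u (I(u) = (u² - 43*u) + u = u² - 42*u)
1/I(v) = 1/(-36*(-42 - 36)) = 1/(-36*(-78)) = 1/2808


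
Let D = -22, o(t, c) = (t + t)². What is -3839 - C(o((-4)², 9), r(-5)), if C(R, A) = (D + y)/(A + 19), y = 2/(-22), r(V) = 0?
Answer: -802108/209 ≈ -3837.8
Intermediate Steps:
y = -1/11 (y = 2*(-1/22) = -1/11 ≈ -0.090909)
o(t, c) = 4*t² (o(t, c) = (2*t)² = 4*t²)
C(R, A) = -243/(11*(19 + A)) (C(R, A) = (-22 - 1/11)/(A + 19) = -243/(11*(19 + A)))
-3839 - C(o((-4)², 9), r(-5)) = -3839 - (-243)/(209 + 11*0) = -3839 - (-243)/(209 + 0) = -3839 - (-243)/209 = -3839 - 1*(-243/209) = -3839 + 243/209 = -802108/209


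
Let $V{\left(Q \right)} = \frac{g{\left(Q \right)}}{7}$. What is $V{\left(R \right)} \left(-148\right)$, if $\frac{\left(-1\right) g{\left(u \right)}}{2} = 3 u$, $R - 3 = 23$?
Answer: $\frac{23088}{7} \approx 3298.3$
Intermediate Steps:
$R = 26$ ($R = 3 + 23 = 26$)
$g{\left(u \right)} = - 6 u$ ($g{\left(u \right)} = - 2 \cdot 3 u = - 6 u$)
$V{\left(Q \right)} = - \frac{6 Q}{7}$ ($V{\left(Q \right)} = \frac{\left(-6\right) Q}{7} = - 6 Q \frac{1}{7} = - \frac{6 Q}{7}$)
$V{\left(R \right)} \left(-148\right) = \left(- \frac{6}{7}\right) 26 \left(-148\right) = \left(- \frac{156}{7}\right) \left(-148\right) = \frac{23088}{7}$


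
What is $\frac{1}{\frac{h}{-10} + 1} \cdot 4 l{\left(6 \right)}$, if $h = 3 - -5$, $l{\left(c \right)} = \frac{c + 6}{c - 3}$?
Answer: $80$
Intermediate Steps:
$l{\left(c \right)} = \frac{6 + c}{-3 + c}$
$h = 8$ ($h = 3 + 5 = 8$)
$\frac{1}{\frac{h}{-10} + 1} \cdot 4 l{\left(6 \right)} = \frac{1}{\frac{8}{-10} + 1} \cdot 4 \frac{6 + 6}{-3 + 6} = \frac{1}{8 \left(- \frac{1}{10}\right) + 1} \cdot 4 \cdot \frac{1}{3} \cdot 12 = \frac{1}{- \frac{4}{5} + 1} \cdot 4 \cdot \frac{1}{3} \cdot 12 = \frac{1}{\frac{1}{5}} \cdot 4 \cdot 4 = 5 \cdot 4 \cdot 4 = 20 \cdot 4 = 80$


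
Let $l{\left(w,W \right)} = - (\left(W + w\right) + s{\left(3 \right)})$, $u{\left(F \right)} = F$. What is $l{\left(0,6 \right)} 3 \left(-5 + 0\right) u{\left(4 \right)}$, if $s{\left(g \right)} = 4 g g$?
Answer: $2520$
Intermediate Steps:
$s{\left(g \right)} = 4 g^{2}$
$l{\left(w,W \right)} = -36 - W - w$ ($l{\left(w,W \right)} = - (\left(W + w\right) + 4 \cdot 3^{2}) = - (\left(W + w\right) + 4 \cdot 9) = - (\left(W + w\right) + 36) = - (36 + W + w) = -36 - W - w$)
$l{\left(0,6 \right)} 3 \left(-5 + 0\right) u{\left(4 \right)} = \left(-36 - 6 - 0\right) 3 \left(-5 + 0\right) 4 = \left(-36 - 6 + 0\right) 3 \left(\left(-5\right) 4\right) = \left(-42\right) 3 \left(-20\right) = \left(-126\right) \left(-20\right) = 2520$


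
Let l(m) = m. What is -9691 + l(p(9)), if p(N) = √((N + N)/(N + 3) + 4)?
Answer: -9691 + √22/2 ≈ -9688.7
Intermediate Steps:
p(N) = √(4 + 2*N/(3 + N)) (p(N) = √((2*N)/(3 + N) + 4) = √(2*N/(3 + N) + 4) = √(4 + 2*N/(3 + N)))
-9691 + l(p(9)) = -9691 + √6*√((2 + 9)/(3 + 9)) = -9691 + √6*√(11/12) = -9691 + √6*(√33/6) = -9691 + √22/2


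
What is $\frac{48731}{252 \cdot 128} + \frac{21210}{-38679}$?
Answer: $\frac{400238863}{415876608} \approx 0.9624$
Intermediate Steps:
$\frac{48731}{252 \cdot 128} + \frac{21210}{-38679} = \frac{48731}{32256} + 21210 \left(- \frac{1}{38679}\right) = 48731 \cdot \frac{1}{32256} - \frac{7070}{12893} = \frac{48731}{32256} - \frac{7070}{12893} = \frac{400238863}{415876608}$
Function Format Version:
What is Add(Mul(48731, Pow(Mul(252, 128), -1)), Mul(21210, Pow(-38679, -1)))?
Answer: Rational(400238863, 415876608) ≈ 0.96240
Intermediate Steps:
Add(Mul(48731, Pow(Mul(252, 128), -1)), Mul(21210, Pow(-38679, -1))) = Add(Mul(48731, Pow(32256, -1)), Mul(21210, Rational(-1, 38679))) = Add(Mul(48731, Rational(1, 32256)), Rational(-7070, 12893)) = Add(Rational(48731, 32256), Rational(-7070, 12893)) = Rational(400238863, 415876608)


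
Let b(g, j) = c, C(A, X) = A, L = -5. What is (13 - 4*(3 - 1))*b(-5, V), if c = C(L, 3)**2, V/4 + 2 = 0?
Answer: 125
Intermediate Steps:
V = -8 (V = -8 + 4*0 = -8 + 0 = -8)
c = 25 (c = (-5)**2 = 25)
b(g, j) = 25
(13 - 4*(3 - 1))*b(-5, V) = (13 - 4*(3 - 1))*25 = (13 - 4*2)*25 = (13 - 8)*25 = 5*25 = 125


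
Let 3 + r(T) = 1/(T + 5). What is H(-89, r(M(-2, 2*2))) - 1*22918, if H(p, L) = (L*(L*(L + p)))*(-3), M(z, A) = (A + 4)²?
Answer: -2240248462/109503 ≈ -20458.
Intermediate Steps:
M(z, A) = (4 + A)²
r(T) = -3 + 1/(5 + T) (r(T) = -3 + 1/(T + 5) = -3 + 1/(5 + T))
H(p, L) = -3*L²*(L + p) (H(p, L) = (L²*(L + p))*(-3) = -3*L²*(L + p))
H(-89, r(M(-2, 2*2))) - 1*22918 = 3*((-14 - 3*(4 + 2*2)²)/(5 + (4 + 2*2)²))²*(-(-14 - 3*(4 + 2*2)²)/(5 + (4 + 2*2)²) - 1*(-89)) - 1*22918 = 3*((-14 - 3*(4 + 4)²)/(5 + (4 + 4)²))²*(-(-14 - 3*(4 + 4)²)/(5 + (4 + 4)²) + 89) - 22918 = 3*((-14 - 3*8²)/(5 + 8²))²*(-(-14 - 3*8²)/(5 + 8²) + 89) - 22918 = 3*((-14 - 3*64)/(5 + 64))²*(-(-14 - 3*64)/(5 + 64) + 89) - 22918 = 3*((-14 - 192)/69)²*(-(-14 - 192)/69 + 89) - 22918 = 3*((1/69)*(-206))²*(-(-206)/69 + 89) - 22918 = 3*(-206/69)²*(-1*(-206/69) + 89) - 22918 = 3*(42436/4761)*(206/69 + 89) - 22918 = 3*(42436/4761)*(6347/69) - 22918 = 269341292/109503 - 22918 = -2240248462/109503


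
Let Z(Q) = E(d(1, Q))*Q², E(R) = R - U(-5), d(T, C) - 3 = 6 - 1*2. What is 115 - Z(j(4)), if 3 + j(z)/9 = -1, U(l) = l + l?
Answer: -21917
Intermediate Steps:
U(l) = 2*l
j(z) = -36 (j(z) = -27 + 9*(-1) = -27 - 9 = -36)
d(T, C) = 7 (d(T, C) = 3 + (6 - 1*2) = 3 + (6 - 2) = 3 + 4 = 7)
E(R) = 10 + R (E(R) = R - 2*(-5) = R - 1*(-10) = R + 10 = 10 + R)
Z(Q) = 17*Q² (Z(Q) = (10 + 7)*Q² = 17*Q²)
115 - Z(j(4)) = 115 - 17*(-36)² = 115 - 17*1296 = 115 - 1*22032 = 115 - 22032 = -21917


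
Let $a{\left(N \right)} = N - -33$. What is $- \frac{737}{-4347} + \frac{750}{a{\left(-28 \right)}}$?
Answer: $\frac{652787}{4347} \approx 150.17$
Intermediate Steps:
$a{\left(N \right)} = 33 + N$ ($a{\left(N \right)} = N + 33 = 33 + N$)
$- \frac{737}{-4347} + \frac{750}{a{\left(-28 \right)}} = - \frac{737}{-4347} + \frac{750}{33 - 28} = \left(-737\right) \left(- \frac{1}{4347}\right) + \frac{750}{5} = \frac{737}{4347} + 750 \cdot \frac{1}{5} = \frac{737}{4347} + 150 = \frac{652787}{4347}$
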